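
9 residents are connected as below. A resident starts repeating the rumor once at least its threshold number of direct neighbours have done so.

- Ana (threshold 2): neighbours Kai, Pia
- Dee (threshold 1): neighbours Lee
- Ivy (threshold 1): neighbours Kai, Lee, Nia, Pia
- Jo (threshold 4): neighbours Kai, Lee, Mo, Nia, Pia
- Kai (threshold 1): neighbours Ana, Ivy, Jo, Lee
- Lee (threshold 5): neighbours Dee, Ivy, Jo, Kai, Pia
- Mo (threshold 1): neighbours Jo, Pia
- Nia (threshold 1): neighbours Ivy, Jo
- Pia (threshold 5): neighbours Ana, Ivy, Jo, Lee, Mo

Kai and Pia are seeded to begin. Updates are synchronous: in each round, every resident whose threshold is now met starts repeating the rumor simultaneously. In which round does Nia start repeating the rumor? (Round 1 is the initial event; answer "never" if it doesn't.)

Round 1 — Kai, Pia start repeating the rumor (initial).
Round 2 — checking thresholds:
  Ana: 2 of 2 neighbours ≥ 2, starts repeating the rumor.
  Ivy: 2 of 4 neighbours ≥ 1, starts repeating the rumor.
  Jo: 2 of 5 neighbours < 4, not yet.
  Lee: 2 of 5 neighbours < 5, not yet.
  Mo: 1 of 2 neighbours ≥ 1, starts repeating the rumor.
Round 3 — checking thresholds:
  Jo: 3 of 5 neighbours < 4, not yet.
  Lee: 3 of 5 neighbours < 5, not yet.
  Nia: 1 of 2 neighbours ≥ 1, starts repeating the rumor.
Round 4 — checking thresholds:
  Jo: 4 of 5 neighbours ≥ 4, starts repeating the rumor.
  Lee: 3 of 5 neighbours < 5, not yet.
Round 5 — no new spreads; cascade stops.

3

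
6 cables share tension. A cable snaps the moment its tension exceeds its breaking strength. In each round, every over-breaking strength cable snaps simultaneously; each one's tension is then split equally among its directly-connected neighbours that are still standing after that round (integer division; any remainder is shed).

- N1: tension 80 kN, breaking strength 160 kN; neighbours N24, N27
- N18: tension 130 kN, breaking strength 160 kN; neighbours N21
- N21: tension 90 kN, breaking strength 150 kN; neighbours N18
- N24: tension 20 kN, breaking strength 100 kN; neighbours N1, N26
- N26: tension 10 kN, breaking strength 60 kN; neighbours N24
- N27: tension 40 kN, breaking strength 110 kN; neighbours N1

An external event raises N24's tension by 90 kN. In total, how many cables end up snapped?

Round 1 — N24 at 110 > 100. N24 snaps.
  N24 sheds 110 kN to N1, N26: 55 each.
    N1: 80+55 = 135 ≤ 160
    N26: 10+55 = 65 > 60
Round 2 — N26 snaps.
  N26 sheds 65 kN: no online neighbours, lost.
No further breaks.

2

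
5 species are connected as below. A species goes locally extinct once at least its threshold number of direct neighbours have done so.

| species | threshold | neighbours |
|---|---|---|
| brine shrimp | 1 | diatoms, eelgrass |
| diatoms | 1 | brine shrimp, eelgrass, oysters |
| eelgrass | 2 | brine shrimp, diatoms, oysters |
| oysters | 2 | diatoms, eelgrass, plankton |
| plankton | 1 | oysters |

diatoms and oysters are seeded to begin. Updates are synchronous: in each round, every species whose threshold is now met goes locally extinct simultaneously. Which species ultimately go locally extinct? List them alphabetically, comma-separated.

brine shrimp, diatoms, eelgrass, oysters, plankton

Round 1 — diatoms, oysters go locally extinct (initial).
Round 2 — checking thresholds:
  brine shrimp: 1 of 2 neighbours ≥ 1, goes locally extinct.
  eelgrass: 2 of 3 neighbours ≥ 2, goes locally extinct.
  plankton: 1 of 1 neighbours ≥ 1, goes locally extinct.
Round 3 — no new extinctions; cascade stops.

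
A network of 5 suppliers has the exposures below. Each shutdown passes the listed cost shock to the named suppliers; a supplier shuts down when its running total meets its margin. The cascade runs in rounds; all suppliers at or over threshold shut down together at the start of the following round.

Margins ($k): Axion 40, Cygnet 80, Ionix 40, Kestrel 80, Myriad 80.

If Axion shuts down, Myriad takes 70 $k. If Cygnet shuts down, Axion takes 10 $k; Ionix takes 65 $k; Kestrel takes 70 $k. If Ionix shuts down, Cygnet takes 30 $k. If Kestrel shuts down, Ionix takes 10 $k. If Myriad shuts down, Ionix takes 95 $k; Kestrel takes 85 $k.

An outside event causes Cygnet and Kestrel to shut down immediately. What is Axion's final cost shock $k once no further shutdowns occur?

Round 1 — Cygnet, Kestrel shut down (initial).
  Axion: +10 → 10 < 40
  Ionix: +65+10 → 75 ≥ 40
Round 2 — Ionix shuts down.
No further shutdowns.

10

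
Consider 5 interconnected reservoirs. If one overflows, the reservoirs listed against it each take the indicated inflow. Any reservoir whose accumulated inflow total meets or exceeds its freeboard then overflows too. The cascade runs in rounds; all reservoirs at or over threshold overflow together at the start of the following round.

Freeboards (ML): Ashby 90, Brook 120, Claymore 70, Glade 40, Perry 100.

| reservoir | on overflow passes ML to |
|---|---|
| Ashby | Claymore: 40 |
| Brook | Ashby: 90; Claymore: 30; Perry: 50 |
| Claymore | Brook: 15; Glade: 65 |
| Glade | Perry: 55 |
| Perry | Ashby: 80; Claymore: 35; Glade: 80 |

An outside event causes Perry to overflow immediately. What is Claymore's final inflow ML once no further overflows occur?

Round 1 — Perry overflows (initial).
  Ashby: +80 → 80 < 90
  Claymore: +35 → 35 < 70
  Glade: +80 → 80 ≥ 40
Round 2 — Glade overflows.
No further overflows.

35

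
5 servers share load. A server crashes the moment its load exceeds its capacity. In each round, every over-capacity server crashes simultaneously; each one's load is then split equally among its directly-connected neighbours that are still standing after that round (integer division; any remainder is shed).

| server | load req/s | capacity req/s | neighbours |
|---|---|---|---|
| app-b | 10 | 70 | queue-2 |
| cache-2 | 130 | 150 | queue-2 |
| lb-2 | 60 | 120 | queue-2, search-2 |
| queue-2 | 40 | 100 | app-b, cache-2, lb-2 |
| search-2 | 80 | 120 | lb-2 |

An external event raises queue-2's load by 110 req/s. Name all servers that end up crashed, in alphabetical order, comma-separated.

cache-2, queue-2

Round 1 — queue-2 at 150 > 100. queue-2 crashes.
  queue-2 sheds 150 req/s to app-b, cache-2, lb-2: 50 each.
    app-b: 10+50 = 60 ≤ 70
    cache-2: 130+50 = 180 > 150
    lb-2: 60+50 = 110 ≤ 120
Round 2 — cache-2 crashes.
  cache-2 sheds 180 req/s: no online neighbours, lost.
No further crashes.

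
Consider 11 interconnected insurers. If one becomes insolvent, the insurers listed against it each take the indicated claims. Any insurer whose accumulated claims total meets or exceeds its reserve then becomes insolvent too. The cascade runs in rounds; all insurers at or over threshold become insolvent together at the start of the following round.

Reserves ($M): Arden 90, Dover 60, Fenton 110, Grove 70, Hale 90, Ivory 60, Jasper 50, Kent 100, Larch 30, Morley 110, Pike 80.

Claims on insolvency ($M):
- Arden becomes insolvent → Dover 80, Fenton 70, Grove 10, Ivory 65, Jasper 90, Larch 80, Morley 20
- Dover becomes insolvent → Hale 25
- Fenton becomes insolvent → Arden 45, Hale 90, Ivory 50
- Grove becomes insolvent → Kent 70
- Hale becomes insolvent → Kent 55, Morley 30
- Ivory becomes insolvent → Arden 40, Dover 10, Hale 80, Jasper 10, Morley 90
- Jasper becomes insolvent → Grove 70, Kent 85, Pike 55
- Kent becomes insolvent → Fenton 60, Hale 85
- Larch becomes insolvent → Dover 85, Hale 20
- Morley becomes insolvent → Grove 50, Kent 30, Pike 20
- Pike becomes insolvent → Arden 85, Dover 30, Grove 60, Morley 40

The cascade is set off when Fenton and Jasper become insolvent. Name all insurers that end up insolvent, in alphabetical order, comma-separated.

Fenton, Grove, Hale, Jasper, Kent

Round 1 — Fenton, Jasper become insolvent (initial).
  Arden: +45 → 45 < 90
  Grove: +70 → 70 ≥ 70
  Hale: +90 → 90 ≥ 90
  Ivory: +50 → 50 < 60
  Kent: +85 → 85 < 100
  Pike: +55 → 55 < 80
Round 2 — Grove, Hale become insolvent.
  Kent: +70+55 → 210 ≥ 100
  Morley: +30 → 30 < 110
Round 3 — Kent becomes insolvent.
No further insolvencies.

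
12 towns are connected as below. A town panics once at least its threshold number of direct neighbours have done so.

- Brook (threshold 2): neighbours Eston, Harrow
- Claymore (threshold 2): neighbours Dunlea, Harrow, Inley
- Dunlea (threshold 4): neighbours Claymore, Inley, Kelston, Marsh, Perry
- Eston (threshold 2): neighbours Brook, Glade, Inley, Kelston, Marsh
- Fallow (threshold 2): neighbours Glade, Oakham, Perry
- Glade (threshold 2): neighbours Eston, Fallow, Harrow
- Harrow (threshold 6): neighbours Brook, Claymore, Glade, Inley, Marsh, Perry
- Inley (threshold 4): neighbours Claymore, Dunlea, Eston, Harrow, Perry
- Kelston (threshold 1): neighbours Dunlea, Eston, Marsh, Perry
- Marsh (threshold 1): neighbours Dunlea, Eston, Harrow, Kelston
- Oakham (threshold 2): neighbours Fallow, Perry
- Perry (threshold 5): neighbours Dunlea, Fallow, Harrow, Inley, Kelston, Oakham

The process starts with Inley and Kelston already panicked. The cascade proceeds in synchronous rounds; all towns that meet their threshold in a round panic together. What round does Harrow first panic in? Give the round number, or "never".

never

Round 1 — Inley, Kelston panic (initial).
Round 2 — checking thresholds:
  Claymore: 1 of 3 neighbours < 2, not yet.
  Dunlea: 2 of 5 neighbours < 4, not yet.
  Eston: 2 of 5 neighbours ≥ 2, panics.
  Harrow: 1 of 6 neighbours < 6, not yet.
  Marsh: 1 of 4 neighbours ≥ 1, panics.
  Perry: 2 of 6 neighbours < 5, not yet.
Round 3 — no new panics; cascade stops.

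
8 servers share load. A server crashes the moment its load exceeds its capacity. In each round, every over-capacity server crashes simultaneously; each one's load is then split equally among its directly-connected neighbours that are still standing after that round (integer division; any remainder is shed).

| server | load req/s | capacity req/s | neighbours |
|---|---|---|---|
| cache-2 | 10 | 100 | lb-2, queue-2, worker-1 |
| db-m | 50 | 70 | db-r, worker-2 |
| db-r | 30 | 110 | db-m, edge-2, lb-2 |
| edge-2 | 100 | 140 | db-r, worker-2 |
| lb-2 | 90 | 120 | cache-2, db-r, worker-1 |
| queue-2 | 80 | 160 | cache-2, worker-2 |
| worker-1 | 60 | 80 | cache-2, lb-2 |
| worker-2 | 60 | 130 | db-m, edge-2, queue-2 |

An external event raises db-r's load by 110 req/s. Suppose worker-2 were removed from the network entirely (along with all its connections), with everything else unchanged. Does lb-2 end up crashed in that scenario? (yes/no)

With worker-2 removed:
Round 1 — db-r at 140 > 110. db-r crashes.
  db-r sheds 140 req/s to db-m, edge-2, lb-2: 46 each (2 lost).
    db-m: 50+46 = 96 > 70
    edge-2: 100+46 = 146 > 140
    lb-2: 90+46 = 136 > 120
Round 2 — db-m, edge-2, lb-2 crash.
  db-m sheds 96 req/s: no online neighbours, lost.
  edge-2 sheds 146 req/s: no online neighbours, lost.
  lb-2 sheds 136 req/s to cache-2, worker-1: 68 each.
    cache-2: 10+68 = 78 ≤ 100
    worker-1: 60+68 = 128 > 80
Round 3 — worker-1 crashes.
  worker-1 sheds 128 req/s to cache-2: 128 each.
    cache-2: 78+128 = 206 > 100
Round 4 — cache-2 crashes.
  cache-2 sheds 206 req/s to queue-2: 206 each.
    queue-2: 80+206 = 286 > 160
Round 5 — queue-2 crashes.
  queue-2 sheds 286 req/s: no online neighbours, lost.
No further crashes.

yes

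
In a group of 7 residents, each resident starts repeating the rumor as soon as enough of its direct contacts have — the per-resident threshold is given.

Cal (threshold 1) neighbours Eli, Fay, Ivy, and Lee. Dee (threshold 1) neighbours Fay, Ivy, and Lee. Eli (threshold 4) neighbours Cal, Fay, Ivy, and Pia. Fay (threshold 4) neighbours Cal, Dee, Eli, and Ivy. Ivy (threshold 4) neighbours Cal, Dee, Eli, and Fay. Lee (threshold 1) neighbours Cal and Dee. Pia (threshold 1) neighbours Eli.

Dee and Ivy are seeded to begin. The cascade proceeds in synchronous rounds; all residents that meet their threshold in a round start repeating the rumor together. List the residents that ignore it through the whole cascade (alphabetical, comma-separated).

Round 1 — Dee, Ivy start repeating the rumor (initial).
Round 2 — checking thresholds:
  Cal: 1 of 4 neighbours ≥ 1, starts repeating the rumor.
  Eli: 1 of 4 neighbours < 4, holds.
  Fay: 2 of 4 neighbours < 4, holds.
  Lee: 1 of 2 neighbours ≥ 1, starts repeating the rumor.
Round 3 — no new spreads; cascade stops.

Eli, Fay, Pia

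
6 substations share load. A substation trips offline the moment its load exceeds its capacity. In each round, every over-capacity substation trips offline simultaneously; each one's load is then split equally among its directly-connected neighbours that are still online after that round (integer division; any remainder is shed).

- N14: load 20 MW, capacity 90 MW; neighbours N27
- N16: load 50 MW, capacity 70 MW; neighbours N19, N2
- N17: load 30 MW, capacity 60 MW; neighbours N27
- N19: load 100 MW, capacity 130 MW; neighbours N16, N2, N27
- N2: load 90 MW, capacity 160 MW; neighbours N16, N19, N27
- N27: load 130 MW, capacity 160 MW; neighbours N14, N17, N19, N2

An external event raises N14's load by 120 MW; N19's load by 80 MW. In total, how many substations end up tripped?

Round 1 — N14 at 140 > 90; N19 at 180 > 130. N14, N19 trip offline.
  N14 sheds 140 MW to N27: 140 each.
    N27: 130+140 = 270 > 160
  N19 sheds 180 MW to N16, N2, N27: 60 each.
    N16: 50+60 = 110 > 70
    N2: 90+60 = 150 ≤ 160
    N27: 270+60 = 330 > 160
Round 2 — N16, N27 trip offline.
  N16 sheds 110 MW to N2: 110 each.
    N2: 150+110 = 260 > 160
  N27 sheds 330 MW to N17, N2: 165 each.
    N17: 30+165 = 195 > 60
    N2: 260+165 = 425 > 160
Round 3 — N17, N2 trip offline.
  N17 sheds 195 MW: no online neighbours, lost.
  N2 sheds 425 MW: no online neighbours, lost.
No further trips.

6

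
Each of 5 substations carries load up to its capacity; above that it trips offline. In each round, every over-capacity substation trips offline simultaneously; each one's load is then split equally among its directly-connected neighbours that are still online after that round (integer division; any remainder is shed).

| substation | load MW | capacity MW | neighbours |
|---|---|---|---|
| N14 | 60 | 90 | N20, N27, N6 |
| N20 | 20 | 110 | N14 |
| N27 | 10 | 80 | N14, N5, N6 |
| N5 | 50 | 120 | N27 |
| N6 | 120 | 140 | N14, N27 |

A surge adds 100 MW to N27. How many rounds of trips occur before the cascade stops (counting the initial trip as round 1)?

Round 1 — N27 at 110 > 80. N27 trips offline.
  N27 sheds 110 MW to N14, N5, N6: 36 each (2 lost).
    N14: 60+36 = 96 > 90
    N5: 50+36 = 86 ≤ 120
    N6: 120+36 = 156 > 140
Round 2 — N14, N6 trip offline.
  N14 sheds 96 MW to N20: 96 each.
    N20: 20+96 = 116 > 110
  N6 sheds 156 MW: no online neighbours, lost.
Round 3 — N20 trips offline.
  N20 sheds 116 MW: no online neighbours, lost.
No further trips.

3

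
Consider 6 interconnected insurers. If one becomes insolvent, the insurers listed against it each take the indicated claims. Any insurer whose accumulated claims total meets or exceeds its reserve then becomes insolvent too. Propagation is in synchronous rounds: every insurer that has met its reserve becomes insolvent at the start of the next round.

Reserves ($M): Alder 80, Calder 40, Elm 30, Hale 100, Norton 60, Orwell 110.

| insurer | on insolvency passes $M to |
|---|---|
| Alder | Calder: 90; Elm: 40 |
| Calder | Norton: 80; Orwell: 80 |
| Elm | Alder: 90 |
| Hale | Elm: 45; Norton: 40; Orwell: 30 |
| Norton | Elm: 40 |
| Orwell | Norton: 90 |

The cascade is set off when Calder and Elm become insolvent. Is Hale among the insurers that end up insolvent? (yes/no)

Round 1 — Calder, Elm become insolvent (initial).
  Alder: +90 → 90 ≥ 80
  Norton: +80 → 80 ≥ 60
  Orwell: +80 → 80 < 110
Round 2 — Alder, Norton become insolvent.
No further insolvencies.

no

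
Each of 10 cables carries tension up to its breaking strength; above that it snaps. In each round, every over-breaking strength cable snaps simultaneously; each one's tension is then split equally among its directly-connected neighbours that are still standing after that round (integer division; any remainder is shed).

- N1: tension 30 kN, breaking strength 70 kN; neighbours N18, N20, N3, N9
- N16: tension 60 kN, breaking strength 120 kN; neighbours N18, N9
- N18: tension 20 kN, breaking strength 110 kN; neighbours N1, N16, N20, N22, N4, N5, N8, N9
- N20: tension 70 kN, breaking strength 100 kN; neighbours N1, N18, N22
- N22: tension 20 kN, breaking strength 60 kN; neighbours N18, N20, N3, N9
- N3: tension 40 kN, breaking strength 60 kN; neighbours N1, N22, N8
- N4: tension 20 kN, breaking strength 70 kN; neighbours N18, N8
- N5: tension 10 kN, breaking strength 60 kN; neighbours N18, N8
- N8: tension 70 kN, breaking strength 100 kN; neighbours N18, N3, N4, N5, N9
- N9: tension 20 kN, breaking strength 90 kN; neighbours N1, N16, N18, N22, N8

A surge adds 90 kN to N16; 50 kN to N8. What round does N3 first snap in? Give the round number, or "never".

Round 1 — N16 at 150 > 120; N8 at 120 > 100. N16, N8 snap.
  N16 sheds 150 kN to N18, N9: 75 each.
    N18: 20+75 = 95 ≤ 110
    N9: 20+75 = 95 > 90
  N8 sheds 120 kN to N18, N3, N4, N5, N9: 24 each.
    N18: 95+24 = 119 > 110
    N3: 40+24 = 64 > 60
    N4: 20+24 = 44 ≤ 70
    N5: 10+24 = 34 ≤ 60
    N9: 95+24 = 119 > 90
Round 2 — N18, N3, N9 snap.
  N18 sheds 119 kN to N1, N20, N22, N4, N5: 23 each (4 lost).
    N1: 30+23 = 53 ≤ 70
    N20: 70+23 = 93 ≤ 100
    N22: 20+23 = 43 ≤ 60
    N4: 44+23 = 67 ≤ 70
    N5: 34+23 = 57 ≤ 60
  N3 sheds 64 kN to N1, N22: 32 each.
    N1: 53+32 = 85 > 70
    N22: 43+32 = 75 > 60
  N9 sheds 119 kN to N1, N22: 59 each (1 lost).
    N1: 85+59 = 144 > 70
    N22: 75+59 = 134 > 60
Round 3 — N1, N22 snap.
  N1 sheds 144 kN to N20: 144 each.
    N20: 93+144 = 237 > 100
  N22 sheds 134 kN to N20: 134 each.
    N20: 237+134 = 371 > 100
Round 4 — N20 snaps.
  N20 sheds 371 kN: no online neighbours, lost.
No further breaks.

2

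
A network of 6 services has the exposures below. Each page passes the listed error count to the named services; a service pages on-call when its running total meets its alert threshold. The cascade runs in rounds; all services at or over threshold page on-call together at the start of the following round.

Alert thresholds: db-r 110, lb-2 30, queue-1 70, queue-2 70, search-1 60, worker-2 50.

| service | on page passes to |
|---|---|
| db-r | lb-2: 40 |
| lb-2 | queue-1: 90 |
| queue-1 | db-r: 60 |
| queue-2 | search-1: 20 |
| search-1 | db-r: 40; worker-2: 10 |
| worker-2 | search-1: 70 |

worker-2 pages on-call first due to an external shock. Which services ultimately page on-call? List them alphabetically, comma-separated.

Round 1 — worker-2 pages on-call (initial).
  search-1: +70 → 70 ≥ 60
Round 2 — search-1 pages on-call.
  db-r: +40 → 40 < 110
No further pages.

search-1, worker-2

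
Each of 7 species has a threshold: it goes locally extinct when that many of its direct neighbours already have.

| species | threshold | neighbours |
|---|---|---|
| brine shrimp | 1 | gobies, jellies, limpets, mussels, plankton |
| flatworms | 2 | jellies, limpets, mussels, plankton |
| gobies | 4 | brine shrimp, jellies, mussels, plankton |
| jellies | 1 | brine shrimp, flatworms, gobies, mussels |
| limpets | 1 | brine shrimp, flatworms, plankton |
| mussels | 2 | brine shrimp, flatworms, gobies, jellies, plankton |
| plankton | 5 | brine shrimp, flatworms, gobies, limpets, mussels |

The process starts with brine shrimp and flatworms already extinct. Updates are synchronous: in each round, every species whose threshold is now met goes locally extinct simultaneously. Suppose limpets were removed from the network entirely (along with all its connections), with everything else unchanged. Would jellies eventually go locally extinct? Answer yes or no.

With limpets removed:
Round 1 — brine shrimp, flatworms go locally extinct (initial).
Round 2 — checking thresholds:
  gobies: 1 of 4 neighbours < 4, not yet.
  jellies: 2 of 4 neighbours ≥ 1, goes locally extinct.
  mussels: 2 of 5 neighbours ≥ 2, goes locally extinct.
  plankton: 2 of 4 neighbours < 5, not yet.
Round 3 — no new extinctions; cascade stops.

yes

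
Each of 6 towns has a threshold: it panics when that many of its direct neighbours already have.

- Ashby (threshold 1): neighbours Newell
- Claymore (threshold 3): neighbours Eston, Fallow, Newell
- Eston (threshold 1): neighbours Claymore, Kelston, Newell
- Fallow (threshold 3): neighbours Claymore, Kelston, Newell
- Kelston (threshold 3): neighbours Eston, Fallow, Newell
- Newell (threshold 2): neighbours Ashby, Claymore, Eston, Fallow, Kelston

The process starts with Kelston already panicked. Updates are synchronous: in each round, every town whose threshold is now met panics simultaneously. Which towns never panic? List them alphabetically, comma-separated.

Round 1 — Kelston panics (initial).
Round 2 — checking thresholds:
  Eston: 1 of 3 neighbours ≥ 1, panics.
  Fallow: 1 of 3 neighbours < 3, below threshold.
  Newell: 1 of 5 neighbours < 2, below threshold.
Round 3 — checking thresholds:
  Claymore: 1 of 3 neighbours < 3, below threshold.
  Fallow: 1 of 3 neighbours < 3, below threshold.
  Newell: 2 of 5 neighbours ≥ 2, panics.
Round 4 — checking thresholds:
  Ashby: 1 of 1 neighbours ≥ 1, panics.
  Claymore: 2 of 3 neighbours < 3, below threshold.
  Fallow: 2 of 3 neighbours < 3, below threshold.
Round 5 — no new panics; cascade stops.

Claymore, Fallow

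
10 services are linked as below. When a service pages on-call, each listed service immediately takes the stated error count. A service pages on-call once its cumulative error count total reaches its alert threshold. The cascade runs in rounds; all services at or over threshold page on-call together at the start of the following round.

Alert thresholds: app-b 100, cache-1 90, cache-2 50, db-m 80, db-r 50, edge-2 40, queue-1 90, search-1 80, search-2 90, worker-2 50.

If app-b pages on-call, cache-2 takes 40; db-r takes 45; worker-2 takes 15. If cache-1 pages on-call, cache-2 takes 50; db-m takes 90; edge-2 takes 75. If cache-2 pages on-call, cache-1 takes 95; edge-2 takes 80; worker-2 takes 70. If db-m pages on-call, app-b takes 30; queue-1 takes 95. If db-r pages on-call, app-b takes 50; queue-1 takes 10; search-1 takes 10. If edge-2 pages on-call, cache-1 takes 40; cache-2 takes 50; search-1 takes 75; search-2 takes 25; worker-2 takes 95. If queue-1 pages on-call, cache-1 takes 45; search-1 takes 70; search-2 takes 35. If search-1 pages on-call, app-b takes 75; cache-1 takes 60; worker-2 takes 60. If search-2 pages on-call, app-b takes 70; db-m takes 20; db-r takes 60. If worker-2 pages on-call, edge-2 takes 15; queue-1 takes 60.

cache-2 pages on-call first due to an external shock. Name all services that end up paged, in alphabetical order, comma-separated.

app-b, cache-1, cache-2, db-m, edge-2, queue-1, search-1, worker-2

Round 1 — cache-2 pages on-call (initial).
  cache-1: +95 → 95 ≥ 90
  edge-2: +80 → 80 ≥ 40
  worker-2: +70 → 70 ≥ 50
Round 2 — cache-1, edge-2, worker-2 page on-call.
  db-m: +90 → 90 ≥ 80
  queue-1: +60 → 60 < 90
  search-1: +75 → 75 < 80
  search-2: +25 → 25 < 90
Round 3 — db-m pages on-call.
  app-b: +30 → 30 < 100
  queue-1: +95 → 155 ≥ 90
Round 4 — queue-1 pages on-call.
  search-1: +70 → 145 ≥ 80
  search-2: +35 → 60 < 90
Round 5 — search-1 pages on-call.
  app-b: +75 → 105 ≥ 100
Round 6 — app-b pages on-call.
  db-r: +45 → 45 < 50
No further pages.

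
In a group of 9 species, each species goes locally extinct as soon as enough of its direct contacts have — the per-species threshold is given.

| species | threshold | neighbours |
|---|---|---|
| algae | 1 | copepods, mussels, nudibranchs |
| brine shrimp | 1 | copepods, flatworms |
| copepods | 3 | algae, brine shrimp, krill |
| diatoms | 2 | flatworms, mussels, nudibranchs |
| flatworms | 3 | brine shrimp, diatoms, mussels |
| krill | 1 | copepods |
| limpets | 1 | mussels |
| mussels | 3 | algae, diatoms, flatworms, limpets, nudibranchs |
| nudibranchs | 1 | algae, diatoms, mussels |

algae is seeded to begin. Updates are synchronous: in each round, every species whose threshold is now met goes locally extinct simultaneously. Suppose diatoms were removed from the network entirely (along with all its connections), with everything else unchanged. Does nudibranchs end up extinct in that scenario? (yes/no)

With diatoms removed:
Round 1 — algae goes locally extinct (initial).
Round 2 — checking thresholds:
  copepods: 1 of 3 neighbours < 3, holds.
  mussels: 1 of 4 neighbours < 3, holds.
  nudibranchs: 1 of 2 neighbours ≥ 1, goes locally extinct.
Round 3 — no new extinctions; cascade stops.

yes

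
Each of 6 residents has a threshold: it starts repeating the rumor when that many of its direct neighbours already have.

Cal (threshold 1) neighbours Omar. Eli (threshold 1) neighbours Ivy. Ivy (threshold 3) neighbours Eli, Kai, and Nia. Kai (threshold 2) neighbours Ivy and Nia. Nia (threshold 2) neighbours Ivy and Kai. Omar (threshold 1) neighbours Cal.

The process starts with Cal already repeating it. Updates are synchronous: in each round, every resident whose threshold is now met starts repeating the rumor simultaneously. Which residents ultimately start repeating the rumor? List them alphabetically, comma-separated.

Cal, Omar

Round 1 — Cal starts repeating the rumor (initial).
Round 2 — checking thresholds:
  Omar: 1 of 1 neighbours ≥ 1, starts repeating the rumor.
Round 3 — no new spreads; cascade stops.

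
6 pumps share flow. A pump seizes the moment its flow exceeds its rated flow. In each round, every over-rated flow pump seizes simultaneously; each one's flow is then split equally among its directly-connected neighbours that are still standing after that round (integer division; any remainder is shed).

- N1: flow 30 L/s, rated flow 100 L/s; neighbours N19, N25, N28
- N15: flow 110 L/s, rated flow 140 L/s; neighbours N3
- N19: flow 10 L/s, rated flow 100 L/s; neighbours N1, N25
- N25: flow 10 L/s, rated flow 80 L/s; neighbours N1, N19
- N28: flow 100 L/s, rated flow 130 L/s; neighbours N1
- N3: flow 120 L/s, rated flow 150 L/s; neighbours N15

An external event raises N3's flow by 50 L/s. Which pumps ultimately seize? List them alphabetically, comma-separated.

Round 1 — N3 at 170 > 150. N3 seizes.
  N3 sheds 170 L/s to N15: 170 each.
    N15: 110+170 = 280 > 140
Round 2 — N15 seizes.
  N15 sheds 280 L/s: no online neighbours, lost.
No further seizures.

N15, N3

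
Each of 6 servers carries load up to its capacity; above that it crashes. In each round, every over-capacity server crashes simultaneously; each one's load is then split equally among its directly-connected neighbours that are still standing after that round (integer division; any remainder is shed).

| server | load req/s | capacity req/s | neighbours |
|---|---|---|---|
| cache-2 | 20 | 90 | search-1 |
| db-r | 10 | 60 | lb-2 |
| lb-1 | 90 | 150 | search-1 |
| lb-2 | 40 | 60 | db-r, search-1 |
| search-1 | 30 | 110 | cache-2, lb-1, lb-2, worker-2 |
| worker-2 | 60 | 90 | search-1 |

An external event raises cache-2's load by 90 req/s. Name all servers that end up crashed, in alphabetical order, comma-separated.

Round 1 — cache-2 at 110 > 90. cache-2 crashes.
  cache-2 sheds 110 req/s to search-1: 110 each.
    search-1: 30+110 = 140 > 110
Round 2 — search-1 crashes.
  search-1 sheds 140 req/s to lb-1, lb-2, worker-2: 46 each (2 lost).
    lb-1: 90+46 = 136 ≤ 150
    lb-2: 40+46 = 86 > 60
    worker-2: 60+46 = 106 > 90
Round 3 — lb-2, worker-2 crash.
  lb-2 sheds 86 req/s to db-r: 86 each.
    db-r: 10+86 = 96 > 60
  worker-2 sheds 106 req/s: no online neighbours, lost.
Round 4 — db-r crashes.
  db-r sheds 96 req/s: no online neighbours, lost.
No further crashes.

cache-2, db-r, lb-2, search-1, worker-2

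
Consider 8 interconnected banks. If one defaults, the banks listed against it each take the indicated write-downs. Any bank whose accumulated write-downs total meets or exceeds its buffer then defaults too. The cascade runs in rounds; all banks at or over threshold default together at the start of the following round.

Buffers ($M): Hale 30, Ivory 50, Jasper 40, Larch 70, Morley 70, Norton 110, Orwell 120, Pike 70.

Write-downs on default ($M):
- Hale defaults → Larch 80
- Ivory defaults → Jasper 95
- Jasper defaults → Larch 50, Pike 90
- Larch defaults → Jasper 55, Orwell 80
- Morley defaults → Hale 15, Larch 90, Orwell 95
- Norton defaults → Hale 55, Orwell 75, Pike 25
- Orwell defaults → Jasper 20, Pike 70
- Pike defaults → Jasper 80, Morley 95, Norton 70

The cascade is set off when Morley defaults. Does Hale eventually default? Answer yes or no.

no

Round 1 — Morley defaults (initial).
  Hale: +15 → 15 < 30
  Larch: +90 → 90 ≥ 70
  Orwell: +95 → 95 < 120
Round 2 — Larch defaults.
  Jasper: +55 → 55 ≥ 40
  Orwell: +80 → 175 ≥ 120
Round 3 — Jasper, Orwell default.
  Pike: +90+70 → 160 ≥ 70
Round 4 — Pike defaults.
  Norton: +70 → 70 < 110
No further defaults.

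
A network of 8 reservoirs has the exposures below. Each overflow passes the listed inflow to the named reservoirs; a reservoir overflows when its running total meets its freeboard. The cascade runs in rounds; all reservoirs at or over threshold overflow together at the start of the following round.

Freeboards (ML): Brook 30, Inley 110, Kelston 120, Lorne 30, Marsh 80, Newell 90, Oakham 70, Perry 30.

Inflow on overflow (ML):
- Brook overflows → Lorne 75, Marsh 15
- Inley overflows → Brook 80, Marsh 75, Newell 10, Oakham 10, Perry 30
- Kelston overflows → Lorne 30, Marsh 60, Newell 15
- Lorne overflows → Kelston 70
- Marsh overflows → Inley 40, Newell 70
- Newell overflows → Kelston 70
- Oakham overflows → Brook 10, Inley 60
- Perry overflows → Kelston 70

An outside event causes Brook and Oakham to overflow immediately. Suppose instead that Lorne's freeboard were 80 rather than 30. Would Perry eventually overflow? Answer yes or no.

With Lorne's freeboard at 80:
Round 1 — Brook, Oakham overflow (initial).
  Inley: +60 → 60 < 110
  Lorne: +75 → 75 < 80
  Marsh: +15 → 15 < 80
No further overflows.

no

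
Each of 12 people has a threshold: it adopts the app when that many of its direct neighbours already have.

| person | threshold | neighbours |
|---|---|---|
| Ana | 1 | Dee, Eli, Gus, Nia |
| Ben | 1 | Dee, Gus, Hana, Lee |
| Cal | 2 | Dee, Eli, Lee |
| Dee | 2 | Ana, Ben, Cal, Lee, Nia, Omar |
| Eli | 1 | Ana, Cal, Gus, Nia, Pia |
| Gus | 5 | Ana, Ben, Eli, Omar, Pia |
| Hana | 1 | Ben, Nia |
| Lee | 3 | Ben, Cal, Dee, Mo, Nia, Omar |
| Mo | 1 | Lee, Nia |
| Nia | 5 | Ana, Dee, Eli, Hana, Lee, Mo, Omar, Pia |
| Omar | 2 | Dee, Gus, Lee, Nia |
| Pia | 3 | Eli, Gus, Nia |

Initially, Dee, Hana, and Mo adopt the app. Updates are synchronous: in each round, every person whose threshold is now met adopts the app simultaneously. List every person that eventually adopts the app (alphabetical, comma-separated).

Ana, Ben, Cal, Dee, Eli, Hana, Lee, Mo, Nia, Omar

Round 1 — Dee, Hana, Mo adopt the app (initial).
Round 2 — checking thresholds:
  Ana: 1 of 4 neighbours ≥ 1, adopts the app.
  Ben: 2 of 4 neighbours ≥ 1, adopts the app.
  Cal: 1 of 3 neighbours < 2, not yet.
  Lee: 2 of 6 neighbours < 3, not yet.
  Nia: 3 of 8 neighbours < 5, not yet.
  Omar: 1 of 4 neighbours < 2, not yet.
Round 3 — checking thresholds:
  Cal: 1 of 3 neighbours < 2, not yet.
  Eli: 1 of 5 neighbours ≥ 1, adopts the app.
  Gus: 2 of 5 neighbours < 5, not yet.
  Lee: 3 of 6 neighbours ≥ 3, adopts the app.
  Nia: 4 of 8 neighbours < 5, not yet.
  Omar: 1 of 4 neighbours < 2, not yet.
Round 4 — checking thresholds:
  Cal: 3 of 3 neighbours ≥ 2, adopts the app.
  Gus: 3 of 5 neighbours < 5, not yet.
  Nia: 6 of 8 neighbours ≥ 5, adopts the app.
  Omar: 2 of 4 neighbours ≥ 2, adopts the app.
  Pia: 1 of 3 neighbours < 3, not yet.
Round 5 — no new adoptions; cascade stops.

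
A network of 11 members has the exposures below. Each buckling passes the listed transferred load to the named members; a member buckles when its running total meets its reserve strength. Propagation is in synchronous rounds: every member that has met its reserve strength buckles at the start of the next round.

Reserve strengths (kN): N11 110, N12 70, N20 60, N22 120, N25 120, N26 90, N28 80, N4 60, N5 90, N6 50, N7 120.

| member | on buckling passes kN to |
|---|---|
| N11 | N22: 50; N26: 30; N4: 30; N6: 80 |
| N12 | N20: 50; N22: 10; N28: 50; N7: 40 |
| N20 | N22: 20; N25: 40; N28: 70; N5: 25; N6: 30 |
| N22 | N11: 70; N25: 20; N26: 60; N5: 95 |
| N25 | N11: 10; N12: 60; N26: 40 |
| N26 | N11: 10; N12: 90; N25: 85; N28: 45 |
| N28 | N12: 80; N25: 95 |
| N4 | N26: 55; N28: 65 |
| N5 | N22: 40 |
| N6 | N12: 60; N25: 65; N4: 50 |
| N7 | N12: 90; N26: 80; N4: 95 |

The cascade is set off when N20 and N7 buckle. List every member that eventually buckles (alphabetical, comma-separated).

Round 1 — N20, N7 buckle (initial).
  N12: +90 → 90 ≥ 70
  N22: +20 → 20 < 120
  N25: +40 → 40 < 120
  N26: +80 → 80 < 90
  N28: +70 → 70 < 80
  N4: +95 → 95 ≥ 60
  N5: +25 → 25 < 90
  N6: +30 → 30 < 50
Round 2 — N12, N4 buckle.
  N22: +10 → 30 < 120
  N26: +55 → 135 ≥ 90
  N28: +50+65 → 185 ≥ 80
Round 3 — N26, N28 buckle.
  N11: +10 → 10 < 110
  N25: +85+95 → 220 ≥ 120
Round 4 — N25 buckles.
  N11: +10 → 20 < 110
No further bucklings.

N12, N20, N25, N26, N28, N4, N7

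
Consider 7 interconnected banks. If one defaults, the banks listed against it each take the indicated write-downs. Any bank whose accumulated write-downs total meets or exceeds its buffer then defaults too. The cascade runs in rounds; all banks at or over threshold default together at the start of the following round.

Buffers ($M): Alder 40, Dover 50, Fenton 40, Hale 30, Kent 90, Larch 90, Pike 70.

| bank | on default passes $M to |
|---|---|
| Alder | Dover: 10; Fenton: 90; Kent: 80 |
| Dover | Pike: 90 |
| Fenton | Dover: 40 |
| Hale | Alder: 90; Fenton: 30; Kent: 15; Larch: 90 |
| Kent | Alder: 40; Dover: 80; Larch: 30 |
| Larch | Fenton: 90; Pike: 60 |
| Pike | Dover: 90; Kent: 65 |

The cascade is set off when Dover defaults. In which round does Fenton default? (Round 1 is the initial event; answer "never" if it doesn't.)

never

Round 1 — Dover defaults (initial).
  Pike: +90 → 90 ≥ 70
Round 2 — Pike defaults.
  Kent: +65 → 65 < 90
No further defaults.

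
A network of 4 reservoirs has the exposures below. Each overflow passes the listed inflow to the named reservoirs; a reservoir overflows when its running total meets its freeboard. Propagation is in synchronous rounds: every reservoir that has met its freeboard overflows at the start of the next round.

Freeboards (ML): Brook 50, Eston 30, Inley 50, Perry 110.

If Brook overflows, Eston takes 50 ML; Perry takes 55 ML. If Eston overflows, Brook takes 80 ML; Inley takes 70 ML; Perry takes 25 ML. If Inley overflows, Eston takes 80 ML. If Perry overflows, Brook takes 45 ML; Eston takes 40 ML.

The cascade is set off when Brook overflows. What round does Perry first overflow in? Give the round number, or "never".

Round 1 — Brook overflows (initial).
  Eston: +50 → 50 ≥ 30
  Perry: +55 → 55 < 110
Round 2 — Eston overflows.
  Inley: +70 → 70 ≥ 50
  Perry: +25 → 80 < 110
Round 3 — Inley overflows.
No further overflows.

never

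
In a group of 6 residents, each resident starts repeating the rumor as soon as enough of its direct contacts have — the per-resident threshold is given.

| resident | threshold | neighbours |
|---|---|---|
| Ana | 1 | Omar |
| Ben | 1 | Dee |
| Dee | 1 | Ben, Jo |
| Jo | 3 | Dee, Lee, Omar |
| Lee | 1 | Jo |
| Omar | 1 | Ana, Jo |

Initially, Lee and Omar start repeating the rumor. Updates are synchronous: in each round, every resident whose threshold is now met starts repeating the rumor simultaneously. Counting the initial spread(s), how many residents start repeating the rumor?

Round 1 — Lee, Omar start repeating the rumor (initial).
Round 2 — checking thresholds:
  Ana: 1 of 1 neighbours ≥ 1, starts repeating the rumor.
  Jo: 2 of 3 neighbours < 3, below threshold.
Round 3 — no new spreads; cascade stops.

3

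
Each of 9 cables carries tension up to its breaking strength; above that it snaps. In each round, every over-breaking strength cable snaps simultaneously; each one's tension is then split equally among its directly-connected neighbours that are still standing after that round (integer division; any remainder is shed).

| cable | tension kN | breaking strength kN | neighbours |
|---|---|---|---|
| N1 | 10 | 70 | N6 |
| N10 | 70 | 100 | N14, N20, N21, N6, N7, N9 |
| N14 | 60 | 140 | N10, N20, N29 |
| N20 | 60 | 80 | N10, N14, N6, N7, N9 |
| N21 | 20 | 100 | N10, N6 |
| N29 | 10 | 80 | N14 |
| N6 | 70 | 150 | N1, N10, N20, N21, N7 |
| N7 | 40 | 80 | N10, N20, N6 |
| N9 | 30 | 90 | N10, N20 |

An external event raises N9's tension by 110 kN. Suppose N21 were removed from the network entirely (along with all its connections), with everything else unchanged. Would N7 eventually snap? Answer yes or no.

yes

With N21 removed:
Round 1 — N9 at 140 > 90. N9 snaps.
  N9 sheds 140 kN to N10, N20: 70 each.
    N10: 70+70 = 140 > 100
    N20: 60+70 = 130 > 80
Round 2 — N10, N20 snap.
  N10 sheds 140 kN to N14, N6, N7: 46 each (2 lost).
    N14: 60+46 = 106 ≤ 140
    N6: 70+46 = 116 ≤ 150
    N7: 40+46 = 86 > 80
  N20 sheds 130 kN to N14, N6, N7: 43 each (1 lost).
    N14: 106+43 = 149 > 140
    N6: 116+43 = 159 > 150
    N7: 86+43 = 129 > 80
Round 3 — N14, N6, N7 snap.
  N14 sheds 149 kN to N29: 149 each.
    N29: 10+149 = 159 > 80
  N6 sheds 159 kN to N1: 159 each.
    N1: 10+159 = 169 > 70
  N7 sheds 129 kN: no online neighbours, lost.
Round 4 — N1, N29 snap.
  N1 sheds 169 kN: no online neighbours, lost.
  N29 sheds 159 kN: no online neighbours, lost.
No further breaks.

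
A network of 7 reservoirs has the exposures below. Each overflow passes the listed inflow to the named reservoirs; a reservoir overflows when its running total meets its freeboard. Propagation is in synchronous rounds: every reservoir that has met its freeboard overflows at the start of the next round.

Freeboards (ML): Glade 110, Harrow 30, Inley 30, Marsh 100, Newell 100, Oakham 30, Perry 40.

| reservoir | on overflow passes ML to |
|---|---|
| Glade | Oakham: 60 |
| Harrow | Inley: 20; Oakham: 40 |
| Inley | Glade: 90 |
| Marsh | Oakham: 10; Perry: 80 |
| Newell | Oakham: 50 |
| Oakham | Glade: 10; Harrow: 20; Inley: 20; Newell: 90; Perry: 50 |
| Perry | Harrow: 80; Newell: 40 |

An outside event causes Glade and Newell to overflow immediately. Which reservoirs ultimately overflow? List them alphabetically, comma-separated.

Glade, Harrow, Inley, Newell, Oakham, Perry

Round 1 — Glade, Newell overflow (initial).
  Oakham: +60+50 → 110 ≥ 30
Round 2 — Oakham overflows.
  Harrow: +20 → 20 < 30
  Inley: +20 → 20 < 30
  Perry: +50 → 50 ≥ 40
Round 3 — Perry overflows.
  Harrow: +80 → 100 ≥ 30
Round 4 — Harrow overflows.
  Inley: +20 → 40 ≥ 30
Round 5 — Inley overflows.
No further overflows.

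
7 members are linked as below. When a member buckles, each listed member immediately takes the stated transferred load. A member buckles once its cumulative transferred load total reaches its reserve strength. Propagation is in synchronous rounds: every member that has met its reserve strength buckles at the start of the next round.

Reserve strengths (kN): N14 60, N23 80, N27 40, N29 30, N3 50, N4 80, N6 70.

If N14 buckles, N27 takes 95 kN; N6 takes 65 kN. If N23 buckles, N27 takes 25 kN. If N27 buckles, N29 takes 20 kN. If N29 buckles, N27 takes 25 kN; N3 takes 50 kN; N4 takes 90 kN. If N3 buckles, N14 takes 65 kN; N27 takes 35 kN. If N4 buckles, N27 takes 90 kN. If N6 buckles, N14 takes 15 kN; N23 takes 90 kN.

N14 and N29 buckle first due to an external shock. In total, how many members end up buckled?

5

Round 1 — N14, N29 buckle (initial).
  N27: +95+25 → 120 ≥ 40
  N3: +50 → 50 ≥ 50
  N4: +90 → 90 ≥ 80
  N6: +65 → 65 < 70
Round 2 — N27, N3, N4 buckle.
No further bucklings.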